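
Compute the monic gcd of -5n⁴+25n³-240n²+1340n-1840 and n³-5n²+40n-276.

n²+n+46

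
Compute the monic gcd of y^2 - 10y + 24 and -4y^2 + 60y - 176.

y - 4

By polynomial division,
  y^2 - 10y + 24 = (-1/4)(-4y^2 + 60y - 176) + (5y - 20)
  -4y^2 + 60y - 176 = (-(4/5)y + 44/5)(5y - 20) + (0)
Last nonzero remainder: 5y - 20. Dividing through by 5 gives the monic gcd y - 4.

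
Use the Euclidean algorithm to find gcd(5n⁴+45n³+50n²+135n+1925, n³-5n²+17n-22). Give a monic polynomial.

n²-3n+11

Repeated division with remainder:
  5n⁴+45n³+50n²+135n+1925 = (5n+70)(n³-5n²+17n-22) + (315n²-945n+3465)
  n³-5n²+17n-22 = ((1/315)n-2/315)(315n²-945n+3465) + (0)
Last nonzero remainder: 315n²-945n+3465. Dividing through by 315 gives the monic gcd n²-3n+11.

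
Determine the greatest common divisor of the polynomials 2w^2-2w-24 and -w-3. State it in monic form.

Apply the Euclidean algorithm:
  2w^2-2w-24 = (-2w+8)(-w-3) + (0)
Last nonzero remainder: -w-3. Dividing through by -1 gives the monic gcd w+3.

w+3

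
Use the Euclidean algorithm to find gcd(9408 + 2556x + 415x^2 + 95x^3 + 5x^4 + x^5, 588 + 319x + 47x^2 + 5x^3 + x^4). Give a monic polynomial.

196 + 41x + 2x^2 + x^3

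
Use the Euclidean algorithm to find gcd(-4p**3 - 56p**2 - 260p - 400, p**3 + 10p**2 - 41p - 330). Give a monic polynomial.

p + 5

By polynomial division,
  -4p**3 - 56p**2 - 260p - 400 = (-4)(p**3 + 10p**2 - 41p - 330) + (-16p**2 - 424p - 1720)
  p**3 + 10p**2 - 41p - 330 = (-(1/16)p + 33/32)(-16p**2 - 424p - 1720) + ((1155/4)p + 5775/4)
  -16p**2 - 424p - 1720 = (-(64/1155)p - 1376/1155)((1155/4)p + 5775/4) + (0)
Last nonzero remainder: (1155/4)p + 5775/4. Dividing through by 1155/4 gives the monic gcd p + 5.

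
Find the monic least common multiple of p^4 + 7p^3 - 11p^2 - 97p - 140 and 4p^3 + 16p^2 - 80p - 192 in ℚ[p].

Repeated division with remainder:
  p^4 + 7p^3 - 11p^2 - 97p - 140 = ((1/4)p + 3/4)(4p^3 + 16p^2 - 80p - 192) + (-3p^2 + 11p + 4)
  4p^3 + 16p^2 - 80p - 192 = (-(4/3)p - 92/9)(-3p^2 + 11p + 4) + ((340/9)p - 1360/9)
  -3p^2 + 11p + 4 = (-(27/340)p - 9/340)((340/9)p - 1360/9) + (0)
Last nonzero remainder: (340/9)p - 1360/9. Dividing through by 340/9 gives the monic gcd p - 4.
Then lcm(f, g) = f·g / gcd(f, g); expanding and making the result monic gives the answer.

p^6 + 15p^5 + 57p^4 - 101p^3 - 1048p^2 - 2284p - 1680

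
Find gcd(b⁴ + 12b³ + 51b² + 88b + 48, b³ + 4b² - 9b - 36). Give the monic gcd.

b² + 7b + 12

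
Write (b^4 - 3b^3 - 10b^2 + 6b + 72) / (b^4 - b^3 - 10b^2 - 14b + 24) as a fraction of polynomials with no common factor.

Euclidean algorithm in ℚ[b]:
  b^4 - 3b^3 - 10b^2 + 6b + 72 = (b^4 - b^3 - 10b^2 - 14b + 24) + (-2b^3 + 20b + 48)
  b^4 - b^3 - 10b^2 - 14b + 24 = (-(1/2)b + 1/2)(-2b^3 + 20b + 48) + (0)
Last nonzero remainder: -2b^3 + 20b + 48. Dividing through by -2 gives the monic gcd b^3 - 10b - 24.
Cancel b^3 - 10b - 24 from numerator and denominator to get the reduced form.

(b - 3)/(b - 1)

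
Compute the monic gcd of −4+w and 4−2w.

1

Apply the Euclidean algorithm:
  w−4 = (−1/2)(−2w+4) + (−2)
  −2w+4 = (w−2)(−2) + (0)
The last nonzero remainder is the constant −2, so the polynomials are coprime and gcd = 1.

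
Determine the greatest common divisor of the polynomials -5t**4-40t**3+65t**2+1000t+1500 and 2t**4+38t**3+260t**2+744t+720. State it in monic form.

Apply the Euclidean algorithm:
  -5t**4-40t**3+65t**2+1000t+1500 = (-5/2)(2t**4+38t**3+260t**2+744t+720) + (55t**3+715t**2+2860t+3300)
  2t**4+38t**3+260t**2+744t+720 = ((2/55)t+12/55)(55t**3+715t**2+2860t+3300) + (0)
Last nonzero remainder: 55t**3+715t**2+2860t+3300. Dividing through by 55 gives the monic gcd t**3+13t**2+52t+60.

t**3+13t**2+52t+60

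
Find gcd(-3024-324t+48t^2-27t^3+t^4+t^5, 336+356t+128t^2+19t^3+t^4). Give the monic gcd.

24+10t+t^2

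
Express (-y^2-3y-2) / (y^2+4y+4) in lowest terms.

(-y-1)/(y+2)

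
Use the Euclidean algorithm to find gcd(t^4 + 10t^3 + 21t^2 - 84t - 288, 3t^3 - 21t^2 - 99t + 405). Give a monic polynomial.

t - 3

Repeated division with remainder:
  t^4 + 10t^3 + 21t^2 - 84t - 288 = ((1/3)t + 17/3)(3t^3 - 21t^2 - 99t + 405) + (173t^2 + 342t - 2583)
  3t^3 - 21t^2 - 99t + 405 = ((3/173)t - 4659/29929)(173t^2 + 342t - 2583) + (-(29016/29929)t + 87048/29929)
  173t^2 + 342t - 2583 = (-(5177717/29016)t - 8589623/9672)(-(29016/29929)t + 87048/29929) + (0)
Last nonzero remainder: -(29016/29929)t + 87048/29929. Dividing through by -29016/29929 gives the monic gcd t - 3.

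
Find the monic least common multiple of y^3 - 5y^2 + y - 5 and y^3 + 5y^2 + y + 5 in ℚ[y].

y^4 - 24y^2 - 25

Repeated division with remainder:
  y^3 - 5y^2 + y - 5 = (y^3 + 5y^2 + y + 5) + (-10y^2 - 10)
  y^3 + 5y^2 + y + 5 = (-(1/10)y - 1/2)(-10y^2 - 10) + (0)
Last nonzero remainder: -10y^2 - 10. Dividing through by -10 gives the monic gcd y^2 + 1.
Then lcm(f, g) = f·g / gcd(f, g); expanding and making the result monic gives the answer.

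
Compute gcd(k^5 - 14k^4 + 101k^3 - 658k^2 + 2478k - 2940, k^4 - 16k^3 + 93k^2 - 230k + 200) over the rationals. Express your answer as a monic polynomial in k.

k^2 - 7k + 10

Euclidean algorithm in ℚ[k]:
  k^5 - 14k^4 + 101k^3 - 658k^2 + 2478k - 2940 = (k + 2)(k^4 - 16k^3 + 93k^2 - 230k + 200) + (40k^3 - 614k^2 + 2738k - 3340)
  k^4 - 16k^3 + 93k^2 - 230k + 200 = ((1/40)k - 13/800)(40k^3 - 614k^2 + 2738k - 3340) + ((5829/400)k^2 - (40803/400)k + 5829/40)
  40k^3 - 614k^2 + 2738k - 3340 = ((16000/5829)k - 133600/5829)((5829/400)k^2 - (40803/400)k + 5829/40) + (0)
Last nonzero remainder: (5829/400)k^2 - (40803/400)k + 5829/40. Dividing through by 5829/400 gives the monic gcd k^2 - 7k + 10.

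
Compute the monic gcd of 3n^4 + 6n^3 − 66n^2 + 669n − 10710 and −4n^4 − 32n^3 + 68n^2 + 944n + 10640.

Repeated division with remainder:
  3n^4 + 6n^3 − 66n^2 + 669n − 10710 = (−3/4)(−4n^4 − 32n^3 + 68n^2 + 944n + 10640) + (−18n^3 − 15n^2 + 1377n − 2730)
  −4n^4 − 32n^3 + 68n^2 + 944n + 10640 = ((2/9)n + 43/27)(−18n^3 − 15n^2 + 1377n − 2730) + (−(1927/9)n^2 − (1927/3)n + 134890/9)
  −18n^3 − 15n^2 + 1377n − 2730 = ((162/1927)n − 351/1927)(−(1927/9)n^2 − (1927/3)n + 134890/9) + (0)
Last nonzero remainder: −(1927/9)n^2 − (1927/3)n + 134890/9. Dividing through by −1927/9 gives the monic gcd n^2 + 3n − 70.

n^2 + 3n − 70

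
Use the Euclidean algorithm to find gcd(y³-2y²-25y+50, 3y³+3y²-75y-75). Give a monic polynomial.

y²-25

Repeated division with remainder:
  y³-2y²-25y+50 = (1/3)(3y³+3y²-75y-75) + (-3y²+75)
  3y³+3y²-75y-75 = (-y-1)(-3y²+75) + (0)
Last nonzero remainder: -3y²+75. Dividing through by -3 gives the monic gcd y²-25.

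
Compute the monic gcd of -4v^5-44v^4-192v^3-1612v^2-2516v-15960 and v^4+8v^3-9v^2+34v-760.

v^3+12v^2+39v+190

Euclidean algorithm in ℚ[v]:
  -4v^5-44v^4-192v^3-1612v^2-2516v-15960 = (-4v-12)(v^4+8v^3-9v^2+34v-760) + (-132v^3-1584v^2-5148v-25080)
  v^4+8v^3-9v^2+34v-760 = (-(1/132)v+1/33)(-132v^3-1584v^2-5148v-25080) + (0)
Last nonzero remainder: -132v^3-1584v^2-5148v-25080. Dividing through by -132 gives the monic gcd v^3+12v^2+39v+190.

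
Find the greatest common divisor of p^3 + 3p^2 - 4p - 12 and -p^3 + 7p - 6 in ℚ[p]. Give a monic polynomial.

p^2 + p - 6

By polynomial division,
  p^3 + 3p^2 - 4p - 12 = (-1)(-p^3 + 7p - 6) + (3p^2 + 3p - 18)
  -p^3 + 7p - 6 = (-(1/3)p + 1/3)(3p^2 + 3p - 18) + (0)
Last nonzero remainder: 3p^2 + 3p - 18. Dividing through by 3 gives the monic gcd p^2 + p - 6.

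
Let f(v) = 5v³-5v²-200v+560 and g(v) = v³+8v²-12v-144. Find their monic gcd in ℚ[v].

v-4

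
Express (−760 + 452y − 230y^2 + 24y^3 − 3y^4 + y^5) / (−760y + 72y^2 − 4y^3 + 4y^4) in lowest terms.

Repeated division with remainder:
  y^5 − 3y^4 + 24y^3 − 230y^2 + 452y − 760 = ((1/4)y − 1/2)(4y^4 − 4y^3 + 72y^2 − 760y) + (4y^3 − 4y^2 + 72y − 760)
  4y^4 − 4y^3 + 72y^2 − 760y = (y)(4y^3 − 4y^2 + 72y − 760) + (0)
Last nonzero remainder: 4y^3 − 4y^2 + 72y − 760. Dividing through by 4 gives the monic gcd y^3 − y^2 + 18y − 190.
Cancel y^3 − y^2 + 18y − 190 from numerator and denominator to get the reduced form.

(4 − 2y + y^2)/(4y)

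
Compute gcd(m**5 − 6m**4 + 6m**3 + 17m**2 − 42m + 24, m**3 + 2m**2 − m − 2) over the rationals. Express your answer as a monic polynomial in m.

m**2 + m − 2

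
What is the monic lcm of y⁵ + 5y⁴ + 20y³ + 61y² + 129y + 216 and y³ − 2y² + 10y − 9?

y⁶ + 4y⁵ + 15y⁴ + 41y³ + 68y² + 87y − 216

By polynomial division,
  y⁵ + 5y⁴ + 20y³ + 61y² + 129y + 216 = (y² + 7y + 24)(y³ − 2y² + 10y − 9) + (48y² − 48y + 432)
  y³ − 2y² + 10y − 9 = ((1/48)y − 1/48)(48y² − 48y + 432) + (0)
Last nonzero remainder: 48y² − 48y + 432. Dividing through by 48 gives the monic gcd y² − y + 9.
Then lcm(f, g) = f·g / gcd(f, g); expanding and making the result monic gives the answer.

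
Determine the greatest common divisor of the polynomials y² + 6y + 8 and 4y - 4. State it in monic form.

Euclidean algorithm in ℚ[y]:
  y² + 6y + 8 = ((1/4)y + 7/4)(4y - 4) + (15)
  4y - 4 = ((4/15)y - 4/15)(15) + (0)
The last nonzero remainder is the constant 15, so the polynomials are coprime and gcd = 1.

1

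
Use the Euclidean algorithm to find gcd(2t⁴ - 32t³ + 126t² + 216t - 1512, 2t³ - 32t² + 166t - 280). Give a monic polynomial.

Repeated division with remainder:
  2t⁴ - 32t³ + 126t² + 216t - 1512 = (t)(2t³ - 32t² + 166t - 280) + (-40t² + 496t - 1512)
  2t³ - 32t² + 166t - 280 = (-(1/20)t + 9/50)(-40t² + 496t - 1512) + ((28/25)t - 196/25)
  -40t² + 496t - 1512 = (-(250/7)t + 1350/7)((28/25)t - 196/25) + (0)
Last nonzero remainder: (28/25)t - 196/25. Dividing through by 28/25 gives the monic gcd t - 7.

t - 7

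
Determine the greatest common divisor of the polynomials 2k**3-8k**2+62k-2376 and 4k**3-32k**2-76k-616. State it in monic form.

k-11

By polynomial division,
  2k**3-8k**2+62k-2376 = (1/2)(4k**3-32k**2-76k-616) + (8k**2+100k-2068)
  4k**3-32k**2-76k-616 = ((1/2)k-41/4)(8k**2+100k-2068) + (1983k-21813)
  8k**2+100k-2068 = ((8/1983)k+188/1983)(1983k-21813) + (0)
Last nonzero remainder: 1983k-21813. Dividing through by 1983 gives the monic gcd k-11.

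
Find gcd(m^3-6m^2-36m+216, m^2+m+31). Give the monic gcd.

1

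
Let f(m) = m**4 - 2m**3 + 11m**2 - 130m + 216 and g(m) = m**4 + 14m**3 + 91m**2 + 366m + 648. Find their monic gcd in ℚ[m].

m**2 + 4m + 27

By polynomial division,
  m**4 - 2m**3 + 11m**2 - 130m + 216 = (m**4 + 14m**3 + 91m**2 + 366m + 648) + (-16m**3 - 80m**2 - 496m - 432)
  m**4 + 14m**3 + 91m**2 + 366m + 648 = (-(1/16)m - 9/16)(-16m**3 - 80m**2 - 496m - 432) + (15m**2 + 60m + 405)
  -16m**3 - 80m**2 - 496m - 432 = (-(16/15)m - 16/15)(15m**2 + 60m + 405) + (0)
Last nonzero remainder: 15m**2 + 60m + 405. Dividing through by 15 gives the monic gcd m**2 + 4m + 27.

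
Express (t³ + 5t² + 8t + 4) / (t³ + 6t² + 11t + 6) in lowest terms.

By polynomial division,
  t³ + 5t² + 8t + 4 = (t³ + 6t² + 11t + 6) + (−t² − 3t − 2)
  t³ + 6t² + 11t + 6 = (−t − 3)(−t² − 3t − 2) + (0)
Last nonzero remainder: −t² − 3t − 2. Dividing through by −1 gives the monic gcd t² + 3t + 2.
Cancel t² + 3t + 2 from numerator and denominator to get the reduced form.

(t + 2)/(t + 3)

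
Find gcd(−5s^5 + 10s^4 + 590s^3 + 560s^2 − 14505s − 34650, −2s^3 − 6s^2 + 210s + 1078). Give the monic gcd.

s^2 − 4s − 77

Repeated division with remainder:
  −5s^5 + 10s^4 + 590s^3 + 560s^2 − 14505s − 34650 = ((5/2)s^2 − (25/2)s + 5)(−2s^3 − 6s^2 + 210s + 1078) + (520s^2 − 2080s − 40040)
  −2s^3 − 6s^2 + 210s + 1078 = (−(1/260)s − 7/260)(520s^2 − 2080s − 40040) + (0)
Last nonzero remainder: 520s^2 − 2080s − 40040. Dividing through by 520 gives the monic gcd s^2 − 4s − 77.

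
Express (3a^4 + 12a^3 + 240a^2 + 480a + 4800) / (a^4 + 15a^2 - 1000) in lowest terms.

(3a^2 + 12a + 120)/(a^2 - 25)

Euclidean algorithm in ℚ[a]:
  3a^4 + 12a^3 + 240a^2 + 480a + 4800 = (3)(a^4 + 15a^2 - 1000) + (12a^3 + 195a^2 + 480a + 7800)
  a^4 + 15a^2 - 1000 = ((1/12)a - 65/48)(12a^3 + 195a^2 + 480a + 7800) + ((3825/16)a^2 + 19125/2)
  12a^3 + 195a^2 + 480a + 7800 = ((64/1275)a + 208/255)((3825/16)a^2 + 19125/2) + (0)
Last nonzero remainder: (3825/16)a^2 + 19125/2. Dividing through by 3825/16 gives the monic gcd a^2 + 40.
Cancel a^2 + 40 from numerator and denominator to get the reduced form.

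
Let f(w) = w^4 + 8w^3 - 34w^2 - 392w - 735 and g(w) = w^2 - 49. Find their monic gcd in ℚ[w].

w^2 - 49

By polynomial division,
  w^4 + 8w^3 - 34w^2 - 392w - 735 = (w^2 + 8w + 15)(w^2 - 49) + (0)
The last nonzero remainder w^2 - 49 is already monic.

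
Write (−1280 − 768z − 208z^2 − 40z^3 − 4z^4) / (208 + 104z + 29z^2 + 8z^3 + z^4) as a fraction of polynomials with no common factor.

(−80 − 8z − 4z^2)/(13 + z^2)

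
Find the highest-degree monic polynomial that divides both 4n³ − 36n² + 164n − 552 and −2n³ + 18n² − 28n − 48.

Euclidean algorithm in ℚ[n]:
  4n³ − 36n² + 164n − 552 = (−2)(−2n³ + 18n² − 28n − 48) + (108n − 648)
  −2n³ + 18n² − 28n − 48 = (−(1/54)n² + (1/18)n + 2/27)(108n − 648) + (0)
Last nonzero remainder: 108n − 648. Dividing through by 108 gives the monic gcd n − 6.

n − 6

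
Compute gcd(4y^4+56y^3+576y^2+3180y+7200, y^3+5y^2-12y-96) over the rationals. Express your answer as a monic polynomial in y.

y^2+9y+24

Repeated division with remainder:
  4y^4+56y^3+576y^2+3180y+7200 = (4y+36)(y^3+5y^2-12y-96) + (444y^2+3996y+10656)
  y^3+5y^2-12y-96 = ((1/444)y-1/111)(444y^2+3996y+10656) + (0)
Last nonzero remainder: 444y^2+3996y+10656. Dividing through by 444 gives the monic gcd y^2+9y+24.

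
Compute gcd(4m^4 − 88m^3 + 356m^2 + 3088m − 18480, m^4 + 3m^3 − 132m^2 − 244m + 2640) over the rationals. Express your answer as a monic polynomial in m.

m^2 − 4m − 60

Euclidean algorithm in ℚ[m]:
  4m^4 − 88m^3 + 356m^2 + 3088m − 18480 = (4)(m^4 + 3m^3 − 132m^2 − 244m + 2640) + (−100m^3 + 884m^2 + 4064m − 29040)
  m^4 + 3m^3 − 132m^2 − 244m + 2640 = (−(1/100)m − 74/625)(−100m^3 + 884m^2 + 4064m − 29040) + ((8316/625)m^2 − (33264/625)m − 99792/125)
  −100m^3 + 884m^2 + 4064m − 29040 = (−(15625/2079)m + 6875/189)((8316/625)m^2 − (33264/625)m − 99792/125) + (0)
Last nonzero remainder: (8316/625)m^2 − (33264/625)m − 99792/125. Dividing through by 8316/625 gives the monic gcd m^2 − 4m − 60.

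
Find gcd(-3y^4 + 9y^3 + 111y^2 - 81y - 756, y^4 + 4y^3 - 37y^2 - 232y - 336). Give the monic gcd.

Euclidean algorithm in ℚ[y]:
  -3y^4 + 9y^3 + 111y^2 - 81y - 756 = (-3)(y^4 + 4y^3 - 37y^2 - 232y - 336) + (21y^3 - 777y - 1764)
  y^4 + 4y^3 - 37y^2 - 232y - 336 = ((1/21)y + 4/21)(21y^3 - 777y - 1764) + (0)
Last nonzero remainder: 21y^3 - 777y - 1764. Dividing through by 21 gives the monic gcd y^3 - 37y - 84.

y^3 - 37y - 84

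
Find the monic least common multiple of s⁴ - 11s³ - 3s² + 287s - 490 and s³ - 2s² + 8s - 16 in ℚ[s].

s⁶ - 11s⁵ + 5s⁴ + 199s³ - 514s² + 2296s - 3920

By polynomial division,
  s⁴ - 11s³ - 3s² + 287s - 490 = (s - 9)(s³ - 2s² + 8s - 16) + (-29s² + 375s - 634)
  s³ - 2s² + 8s - 16 = (-(1/29)s - 317/841)(-29s² + 375s - 634) + ((107217/841)s - 214434/841)
  -29s² + 375s - 634 = (-(24389/107217)s + 266597/107217)((107217/841)s - 214434/841) + (0)
Last nonzero remainder: (107217/841)s - 214434/841. Dividing through by 107217/841 gives the monic gcd s - 2.
Then lcm(f, g) = f·g / gcd(f, g); expanding and making the result monic gives the answer.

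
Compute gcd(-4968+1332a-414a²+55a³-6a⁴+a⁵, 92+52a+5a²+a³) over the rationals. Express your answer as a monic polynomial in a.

46+3a+a²

Euclidean algorithm in ℚ[a]:
  a⁵-6a⁴+55a³-414a²+1332a-4968 = (a²-11a+58)(a³+5a²+52a+92) + (-224a²-672a-10304)
  a³+5a²+52a+92 = (-(1/224)a-1/112)(-224a²-672a-10304) + (0)
Last nonzero remainder: -224a²-672a-10304. Dividing through by -224 gives the monic gcd a²+3a+46.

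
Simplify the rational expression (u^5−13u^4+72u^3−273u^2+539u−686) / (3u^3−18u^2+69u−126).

(u^3−10u^2+28u−49)/(3u−9)

Euclidean algorithm in ℚ[u]:
  u^5−13u^4+72u^3−273u^2+539u−686 = ((1/3)u^2−(7/3)u+7/3)(3u^3−18u^2+69u−126) + (−28u^2+84u−392)
  3u^3−18u^2+69u−126 = (−(3/28)u+9/28)(−28u^2+84u−392) + (0)
Last nonzero remainder: −28u^2+84u−392. Dividing through by −28 gives the monic gcd u^2−3u+14.
Cancel u^2−3u+14 from numerator and denominator to get the reduced form.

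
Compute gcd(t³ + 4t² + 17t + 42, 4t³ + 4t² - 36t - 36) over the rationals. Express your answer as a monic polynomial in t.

Euclidean algorithm in ℚ[t]:
  t³ + 4t² + 17t + 42 = (1/4)(4t³ + 4t² - 36t - 36) + (3t² + 26t + 51)
  4t³ + 4t² - 36t - 36 = ((4/3)t - 92/9)(3t² + 26t + 51) + ((1456/9)t + 1456/3)
  3t² + 26t + 51 = ((27/1456)t + 153/1456)((1456/9)t + 1456/3) + (0)
Last nonzero remainder: (1456/9)t + 1456/3. Dividing through by 1456/9 gives the monic gcd t + 3.

t + 3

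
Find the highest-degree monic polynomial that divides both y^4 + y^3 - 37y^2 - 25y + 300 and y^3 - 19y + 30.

y^2 + 2y - 15

Apply the Euclidean algorithm:
  y^4 + y^3 - 37y^2 - 25y + 300 = (y + 1)(y^3 - 19y + 30) + (-18y^2 - 36y + 270)
  y^3 - 19y + 30 = (-(1/18)y + 1/9)(-18y^2 - 36y + 270) + (0)
Last nonzero remainder: -18y^2 - 36y + 270. Dividing through by -18 gives the monic gcd y^2 + 2y - 15.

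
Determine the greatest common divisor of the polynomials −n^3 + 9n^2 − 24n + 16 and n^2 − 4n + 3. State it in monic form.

n − 1

Apply the Euclidean algorithm:
  −n^3 + 9n^2 − 24n + 16 = (−n + 5)(n^2 − 4n + 3) + (−n + 1)
  n^2 − 4n + 3 = (−n + 3)(−n + 1) + (0)
Last nonzero remainder: −n + 1. Dividing through by −1 gives the monic gcd n − 1.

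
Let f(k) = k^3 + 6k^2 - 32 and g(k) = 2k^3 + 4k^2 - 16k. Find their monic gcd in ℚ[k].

k^2 + 2k - 8

Apply the Euclidean algorithm:
  k^3 + 6k^2 - 32 = (1/2)(2k^3 + 4k^2 - 16k) + (4k^2 + 8k - 32)
  2k^3 + 4k^2 - 16k = ((1/2)k)(4k^2 + 8k - 32) + (0)
Last nonzero remainder: 4k^2 + 8k - 32. Dividing through by 4 gives the monic gcd k^2 + 2k - 8.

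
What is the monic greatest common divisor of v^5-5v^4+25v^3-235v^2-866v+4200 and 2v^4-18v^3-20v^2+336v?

Euclidean algorithm in ℚ[v]:
  v^5-5v^4+25v^3-235v^2-866v+4200 = ((1/2)v+2)(2v^4-18v^3-20v^2+336v) + (71v^3-363v^2-1538v+4200)
  2v^4-18v^3-20v^2+336v = ((2/71)v-552/5041)(71v^3-363v^2-1538v+4200) + (-(82800/5041)v^2+(248400/5041)v+2318400/5041)
  71v^3-363v^2-1538v+4200 = (-(357911/82800)v+5041/552)(-(82800/5041)v^2+(248400/5041)v+2318400/5041) + (0)
Last nonzero remainder: -(82800/5041)v^2+(248400/5041)v+2318400/5041. Dividing through by -82800/5041 gives the monic gcd v^2-3v-28.

v^2-3v-28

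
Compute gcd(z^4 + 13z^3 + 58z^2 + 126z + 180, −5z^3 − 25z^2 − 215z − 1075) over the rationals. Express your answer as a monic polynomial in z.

Euclidean algorithm in ℚ[z]:
  z^4 + 13z^3 + 58z^2 + 126z + 180 = (−(1/5)z − 8/5)(−5z^3 − 25z^2 − 215z − 1075) + (−25z^2 − 433z − 1540)
  −5z^3 − 25z^2 − 215z − 1075 = ((1/5)z − 308/125)(−25z^2 − 433z − 1540) + (−(121739/125)z − 121739/25)
  −25z^2 − 433z − 1540 = ((3125/121739)z + 38500/121739)(−(121739/125)z − 121739/25) + (0)
Last nonzero remainder: −(121739/125)z − 121739/25. Dividing through by −121739/125 gives the monic gcd z + 5.

z + 5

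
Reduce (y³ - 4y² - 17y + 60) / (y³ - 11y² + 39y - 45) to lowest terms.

Repeated division with remainder:
  y³ - 4y² - 17y + 60 = (y³ - 11y² + 39y - 45) + (7y² - 56y + 105)
  y³ - 11y² + 39y - 45 = ((1/7)y - 3/7)(7y² - 56y + 105) + (0)
Last nonzero remainder: 7y² - 56y + 105. Dividing through by 7 gives the monic gcd y² - 8y + 15.
Cancel y² - 8y + 15 from numerator and denominator to get the reduced form.

(y + 4)/(y - 3)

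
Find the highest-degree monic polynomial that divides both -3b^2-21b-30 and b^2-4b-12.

Euclidean algorithm in ℚ[b]:
  -3b^2-21b-30 = (-3)(b^2-4b-12) + (-33b-66)
  b^2-4b-12 = (-(1/33)b+2/11)(-33b-66) + (0)
Last nonzero remainder: -33b-66. Dividing through by -33 gives the monic gcd b+2.

b+2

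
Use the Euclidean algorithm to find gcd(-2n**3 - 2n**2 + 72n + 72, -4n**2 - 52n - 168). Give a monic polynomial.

Euclidean algorithm in ℚ[n]:
  -2n**3 - 2n**2 + 72n + 72 = ((1/2)n - 6)(-4n**2 - 52n - 168) + (-156n - 936)
  -4n**2 - 52n - 168 = ((1/39)n + 7/39)(-156n - 936) + (0)
Last nonzero remainder: -156n - 936. Dividing through by -156 gives the monic gcd n + 6.

n + 6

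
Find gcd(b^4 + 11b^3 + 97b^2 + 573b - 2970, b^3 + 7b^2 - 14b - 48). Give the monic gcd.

b - 3

Euclidean algorithm in ℚ[b]:
  b^4 + 11b^3 + 97b^2 + 573b - 2970 = (b + 4)(b^3 + 7b^2 - 14b - 48) + (83b^2 + 677b - 2778)
  b^3 + 7b^2 - 14b - 48 = ((1/83)b - 96/6889)(83b^2 + 677b - 2778) + ((199120/6889)b - 597360/6889)
  83b^2 + 677b - 2778 = ((571787/199120)b + 3189607/99560)((199120/6889)b - 597360/6889) + (0)
Last nonzero remainder: (199120/6889)b - 597360/6889. Dividing through by 199120/6889 gives the monic gcd b - 3.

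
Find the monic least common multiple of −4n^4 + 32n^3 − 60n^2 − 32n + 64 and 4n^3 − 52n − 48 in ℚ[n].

n^5 − 5n^4 − 9n^3 + 53n^2 + 8n − 48

By polynomial division,
  −4n^4 + 32n^3 − 60n^2 − 32n + 64 = (−n + 8)(4n^3 − 52n − 48) + (−112n^2 + 336n + 448)
  4n^3 − 52n − 48 = (−(1/28)n − 3/28)(−112n^2 + 336n + 448) + (0)
Last nonzero remainder: −112n^2 + 336n + 448. Dividing through by −112 gives the monic gcd n^2 − 3n − 4.
Then lcm(f, g) = f·g / gcd(f, g); expanding and making the result monic gives the answer.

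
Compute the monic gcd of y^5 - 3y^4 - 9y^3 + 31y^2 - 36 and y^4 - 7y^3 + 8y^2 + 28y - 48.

y^2 - 5y + 6

Euclidean algorithm in ℚ[y]:
  y^5 - 3y^4 - 9y^3 + 31y^2 - 36 = (y + 4)(y^4 - 7y^3 + 8y^2 + 28y - 48) + (11y^3 - 29y^2 - 64y + 156)
  y^4 - 7y^3 + 8y^2 + 28y - 48 = ((1/11)y - 48/121)(11y^3 - 29y^2 - 64y + 156) + ((280/121)y^2 - (1400/121)y + 1680/121)
  11y^3 - 29y^2 - 64y + 156 = ((1331/280)y + 1573/140)((280/121)y^2 - (1400/121)y + 1680/121) + (0)
Last nonzero remainder: (280/121)y^2 - (1400/121)y + 1680/121. Dividing through by 280/121 gives the monic gcd y^2 - 5y + 6.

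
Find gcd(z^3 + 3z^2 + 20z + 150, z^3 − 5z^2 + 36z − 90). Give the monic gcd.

z^2 − 2z + 30

Apply the Euclidean algorithm:
  z^3 + 3z^2 + 20z + 150 = (z^3 − 5z^2 + 36z − 90) + (8z^2 − 16z + 240)
  z^3 − 5z^2 + 36z − 90 = ((1/8)z − 3/8)(8z^2 − 16z + 240) + (0)
Last nonzero remainder: 8z^2 − 16z + 240. Dividing through by 8 gives the monic gcd z^2 − 2z + 30.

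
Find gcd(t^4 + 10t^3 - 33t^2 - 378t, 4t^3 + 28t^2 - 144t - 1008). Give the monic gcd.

t^2 + t - 42

Apply the Euclidean algorithm:
  t^4 + 10t^3 - 33t^2 - 378t = ((1/4)t + 3/4)(4t^3 + 28t^2 - 144t - 1008) + (-18t^2 - 18t + 756)
  4t^3 + 28t^2 - 144t - 1008 = (-(2/9)t - 4/3)(-18t^2 - 18t + 756) + (0)
Last nonzero remainder: -18t^2 - 18t + 756. Dividing through by -18 gives the monic gcd t^2 + t - 42.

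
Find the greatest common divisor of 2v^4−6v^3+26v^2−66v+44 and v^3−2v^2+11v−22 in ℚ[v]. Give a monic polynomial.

Euclidean algorithm in ℚ[v]:
  2v^4−6v^3+26v^2−66v+44 = (2v−2)(v^3−2v^2+11v−22) + (0)
The last nonzero remainder v^3−2v^2+11v−22 is already monic.

v^3−2v^2+11v−22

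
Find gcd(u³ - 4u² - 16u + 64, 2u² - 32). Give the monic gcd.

Repeated division with remainder:
  u³ - 4u² - 16u + 64 = ((1/2)u - 2)(2u² - 32) + (0)
Last nonzero remainder: 2u² - 32. Dividing through by 2 gives the monic gcd u² - 16.

u² - 16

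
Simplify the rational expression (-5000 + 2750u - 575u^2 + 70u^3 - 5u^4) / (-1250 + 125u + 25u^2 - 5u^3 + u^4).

Repeated division with remainder:
  -5u^4 + 70u^3 - 575u^2 + 2750u - 5000 = (-5)(u^4 - 5u^3 + 25u^2 + 125u - 1250) + (45u^3 - 450u^2 + 3375u - 11250)
  u^4 - 5u^3 + 25u^2 + 125u - 1250 = ((1/45)u + 1/9)(45u^3 - 450u^2 + 3375u - 11250) + (0)
Last nonzero remainder: 45u^3 - 450u^2 + 3375u - 11250. Dividing through by 45 gives the monic gcd u^3 - 10u^2 + 75u - 250.
Cancel u^3 - 10u^2 + 75u - 250 from numerator and denominator to get the reduced form.

(20 - 5u)/(5 + u)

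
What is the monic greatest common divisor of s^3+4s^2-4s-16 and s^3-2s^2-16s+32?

Apply the Euclidean algorithm:
  s^3+4s^2-4s-16 = (s^3-2s^2-16s+32) + (6s^2+12s-48)
  s^3-2s^2-16s+32 = ((1/6)s-2/3)(6s^2+12s-48) + (0)
Last nonzero remainder: 6s^2+12s-48. Dividing through by 6 gives the monic gcd s^2+2s-8.

s^2+2s-8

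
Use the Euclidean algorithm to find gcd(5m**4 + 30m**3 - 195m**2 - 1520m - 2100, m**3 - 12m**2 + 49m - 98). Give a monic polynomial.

m - 7

Apply the Euclidean algorithm:
  5m**4 + 30m**3 - 195m**2 - 1520m - 2100 = (5m + 90)(m**3 - 12m**2 + 49m - 98) + (640m**2 - 5440m + 6720)
  m**3 - 12m**2 + 49m - 98 = ((1/640)m - 7/1280)(640m**2 - 5440m + 6720) + ((35/4)m - 245/4)
  640m**2 - 5440m + 6720 = ((512/7)m - 768/7)((35/4)m - 245/4) + (0)
Last nonzero remainder: (35/4)m - 245/4. Dividing through by 35/4 gives the monic gcd m - 7.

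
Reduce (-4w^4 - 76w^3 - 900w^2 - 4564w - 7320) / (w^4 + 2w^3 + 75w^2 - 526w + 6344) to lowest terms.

(-4w^2 - 32w - 60)/(w^2 - 9w + 52)

By polynomial division,
  -4w^4 - 76w^3 - 900w^2 - 4564w - 7320 = (-4)(w^4 + 2w^3 + 75w^2 - 526w + 6344) + (-68w^3 - 600w^2 - 6668w + 18056)
  w^4 + 2w^3 + 75w^2 - 526w + 6344 = (-(1/68)w + 29/289)(-68w^3 - 600w^2 - 6668w + 18056) + ((10736/289)w^2 + (118096/289)w + 1309792/289)
  -68w^3 - 600w^2 - 6668w + 18056 = (-(4913/2684)w + 10693/2684)((10736/289)w^2 + (118096/289)w + 1309792/289) + (0)
Last nonzero remainder: (10736/289)w^2 + (118096/289)w + 1309792/289. Dividing through by 10736/289 gives the monic gcd w^2 + 11w + 122.
Cancel w^2 + 11w + 122 from numerator and denominator to get the reduced form.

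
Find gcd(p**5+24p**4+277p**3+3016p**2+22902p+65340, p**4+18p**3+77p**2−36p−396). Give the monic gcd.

Euclidean algorithm in ℚ[p]:
  p**5+24p**4+277p**3+3016p**2+22902p+65340 = (p+6)(p**4+18p**3+77p**2−36p−396) + (92p**3+2590p**2+23514p+67716)
  p**4+18p**3+77p**2−36p−396 = ((1/92)p−467/4232)(92p**3+2590p**2+23514p+67716) + ((226875/2116)p**2+(3856875/2116)p+7486875/1058)
  92p**3+2590p**2+23514p+67716 = ((194672/226875)p+723672/75625)((226875/2116)p**2+(3856875/2116)p+7486875/1058) + (0)
Last nonzero remainder: (226875/2116)p**2+(3856875/2116)p+7486875/1058. Dividing through by 226875/2116 gives the monic gcd p**2+17p+66.

p**2+17p+66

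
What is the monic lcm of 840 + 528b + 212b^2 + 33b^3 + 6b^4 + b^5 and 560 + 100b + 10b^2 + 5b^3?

Apply the Euclidean algorithm:
  b^5 + 6b^4 + 33b^3 + 212b^2 + 528b + 840 = ((1/5)b^2 + (4/5)b + 1)(5b^3 + 10b^2 + 100b + 560) + (10b^2 - 20b + 280)
  5b^3 + 10b^2 + 100b + 560 = ((1/2)b + 2)(10b^2 - 20b + 280) + (0)
Last nonzero remainder: 10b^2 - 20b + 280. Dividing through by 10 gives the monic gcd b^2 - 2b + 28.
Then lcm(f, g) = f·g / gcd(f, g); expanding and making the result monic gives the answer.

3360 + 2952b + 1376b^2 + 344b^3 + 57b^4 + 10b^5 + b^6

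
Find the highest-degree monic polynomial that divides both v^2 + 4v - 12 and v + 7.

1

Euclidean algorithm in ℚ[v]:
  v^2 + 4v - 12 = (v - 3)(v + 7) + (9)
  v + 7 = ((1/9)v + 7/9)(9) + (0)
The last nonzero remainder is the constant 9, so the polynomials are coprime and gcd = 1.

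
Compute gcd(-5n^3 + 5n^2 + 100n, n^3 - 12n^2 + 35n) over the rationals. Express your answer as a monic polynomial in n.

Euclidean algorithm in ℚ[n]:
  -5n^3 + 5n^2 + 100n = (-5)(n^3 - 12n^2 + 35n) + (-55n^2 + 275n)
  n^3 - 12n^2 + 35n = (-(1/55)n + 7/55)(-55n^2 + 275n) + (0)
Last nonzero remainder: -55n^2 + 275n. Dividing through by -55 gives the monic gcd n^2 - 5n.

n^2 - 5n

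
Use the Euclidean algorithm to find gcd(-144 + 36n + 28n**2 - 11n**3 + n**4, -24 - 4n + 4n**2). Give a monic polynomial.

Euclidean algorithm in ℚ[n]:
  n**4 - 11n**3 + 28n**2 + 36n - 144 = ((1/4)n**2 - (5/2)n + 6)(4n**2 - 4n - 24) + (0)
Last nonzero remainder: 4n**2 - 4n - 24. Dividing through by 4 gives the monic gcd n**2 - n - 6.

-6 - n + n**2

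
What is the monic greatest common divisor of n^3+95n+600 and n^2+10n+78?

1

Apply the Euclidean algorithm:
  n^3+95n+600 = (n-10)(n^2+10n+78) + (117n+1380)
  n^2+10n+78 = ((1/117)n-70/4563)(117n+1380) + (150838/1521)
  117n+1380 = ((177957/150838)n+1049490/75419)(150838/1521) + (0)
The last nonzero remainder is the constant 150838/1521, so the polynomials are coprime and gcd = 1.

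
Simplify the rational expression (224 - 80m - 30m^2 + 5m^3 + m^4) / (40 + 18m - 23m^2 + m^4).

(28 + 11m + m^2)/(5 + 6m + m^2)

By polynomial division,
  m^4 + 5m^3 - 30m^2 - 80m + 224 = (m^4 - 23m^2 + 18m + 40) + (5m^3 - 7m^2 - 98m + 184)
  m^4 - 23m^2 + 18m + 40 = ((1/5)m + 7/25)(5m^3 - 7m^2 - 98m + 184) + (-(36/25)m^2 + (216/25)m - 288/25)
  5m^3 - 7m^2 - 98m + 184 = (-(125/36)m - 575/36)(-(36/25)m^2 + (216/25)m - 288/25) + (0)
Last nonzero remainder: -(36/25)m^2 + (216/25)m - 288/25. Dividing through by -36/25 gives the monic gcd m^2 - 6m + 8.
Cancel m^2 - 6m + 8 from numerator and denominator to get the reduced form.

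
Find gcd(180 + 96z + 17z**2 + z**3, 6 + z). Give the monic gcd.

6 + z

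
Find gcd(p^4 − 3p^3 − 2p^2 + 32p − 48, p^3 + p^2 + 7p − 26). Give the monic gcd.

p − 2

Apply the Euclidean algorithm:
  p^4 − 3p^3 − 2p^2 + 32p − 48 = (p − 4)(p^3 + p^2 + 7p − 26) + (−5p^2 + 86p − 152)
  p^3 + p^2 + 7p − 26 = (−(1/5)p − 91/25)(−5p^2 + 86p − 152) + ((7241/25)p − 14482/25)
  −5p^2 + 86p − 152 = (−(125/7241)p + 1900/7241)((7241/25)p − 14482/25) + (0)
Last nonzero remainder: (7241/25)p − 14482/25. Dividing through by 7241/25 gives the monic gcd p − 2.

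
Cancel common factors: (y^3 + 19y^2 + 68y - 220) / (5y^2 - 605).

Repeated division with remainder:
  y^3 + 19y^2 + 68y - 220 = ((1/5)y + 19/5)(5y^2 - 605) + (189y + 2079)
  5y^2 - 605 = ((5/189)y - 55/189)(189y + 2079) + (0)
Last nonzero remainder: 189y + 2079. Dividing through by 189 gives the monic gcd y + 11.
Cancel y + 11 from numerator and denominator to get the reduced form.

(y^2 + 8y - 20)/(5y - 55)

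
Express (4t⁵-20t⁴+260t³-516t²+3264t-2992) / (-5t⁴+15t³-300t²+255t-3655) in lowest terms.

(-4t³+20t²-192t+176)/(5t²-15t+215)

By polynomial division,
  4t⁵-20t⁴+260t³-516t²+3264t-2992 = (-(4/5)t+8/5)(-5t⁴+15t³-300t²+255t-3655) + (-4t³+168t²-68t+2856)
  -5t⁴+15t³-300t²+255t-3655 = ((5/4)t+195/4)(-4t³+168t²-68t+2856) + (-8405t²-142885)
  -4t³+168t²-68t+2856 = ((4/8405)t-168/8405)(-8405t²-142885) + (0)
Last nonzero remainder: -8405t²-142885. Dividing through by -8405 gives the monic gcd t²+17.
Cancel t²+17 from numerator and denominator to get the reduced form.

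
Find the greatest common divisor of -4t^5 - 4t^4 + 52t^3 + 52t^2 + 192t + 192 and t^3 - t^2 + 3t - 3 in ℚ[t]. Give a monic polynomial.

t^2 + 3

Euclidean algorithm in ℚ[t]:
  -4t^5 - 4t^4 + 52t^3 + 52t^2 + 192t + 192 = (-4t^2 - 8t + 56)(t^3 - t^2 + 3t - 3) + (120t^2 + 360)
  t^3 - t^2 + 3t - 3 = ((1/120)t - 1/120)(120t^2 + 360) + (0)
Last nonzero remainder: 120t^2 + 360. Dividing through by 120 gives the monic gcd t^2 + 3.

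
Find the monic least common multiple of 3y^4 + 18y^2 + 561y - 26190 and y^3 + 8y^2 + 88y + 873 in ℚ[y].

y^5 + 9y^4 + 6y^3 + 241y^2 - 7047y - 78570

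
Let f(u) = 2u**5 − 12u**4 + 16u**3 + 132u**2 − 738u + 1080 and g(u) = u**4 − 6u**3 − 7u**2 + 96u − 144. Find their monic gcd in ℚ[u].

By polynomial division,
  2u**5 − 12u**4 + 16u**3 + 132u**2 − 738u + 1080 = (2u)(u**4 − 6u**3 − 7u**2 + 96u − 144) + (30u**3 − 60u**2 − 450u + 1080)
  u**4 − 6u**3 − 7u**2 + 96u − 144 = ((1/30)u − 2/15)(30u**3 − 60u**2 − 450u + 1080) + (0)
Last nonzero remainder: 30u**3 − 60u**2 − 450u + 1080. Dividing through by 30 gives the monic gcd u**3 − 2u**2 − 15u + 36.

u**3 − 2u**2 − 15u + 36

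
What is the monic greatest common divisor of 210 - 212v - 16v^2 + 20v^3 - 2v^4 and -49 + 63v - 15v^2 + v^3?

Apply the Euclidean algorithm:
  -2v^4 + 20v^3 - 16v^2 - 212v + 210 = (-2v - 10)(v^3 - 15v^2 + 63v - 49) + (-40v^2 + 320v - 280)
  v^3 - 15v^2 + 63v - 49 = (-(1/40)v + 7/40)(-40v^2 + 320v - 280) + (0)
Last nonzero remainder: -40v^2 + 320v - 280. Dividing through by -40 gives the monic gcd v^2 - 8v + 7.

7 - 8v + v^2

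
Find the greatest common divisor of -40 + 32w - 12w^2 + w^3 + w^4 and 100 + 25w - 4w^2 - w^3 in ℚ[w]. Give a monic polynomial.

Apply the Euclidean algorithm:
  w^4 + w^3 - 12w^2 + 32w - 40 = (-w + 3)(-w^3 - 4w^2 + 25w + 100) + (25w^2 + 57w - 340)
  -w^3 - 4w^2 + 25w + 100 = (-(1/25)w - 43/625)(25w^2 + 57w - 340) + ((9576/625)w + 9576/125)
  25w^2 + 57w - 340 = ((15625/9576)w - 10625/2394)((9576/625)w + 9576/125) + (0)
Last nonzero remainder: (9576/625)w + 9576/125. Dividing through by 9576/625 gives the monic gcd w + 5.

5 + w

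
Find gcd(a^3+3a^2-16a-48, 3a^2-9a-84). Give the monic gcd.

a+4

By polynomial division,
  a^3+3a^2-16a-48 = ((1/3)a+2)(3a^2-9a-84) + (30a+120)
  3a^2-9a-84 = ((1/10)a-7/10)(30a+120) + (0)
Last nonzero remainder: 30a+120. Dividing through by 30 gives the monic gcd a+4.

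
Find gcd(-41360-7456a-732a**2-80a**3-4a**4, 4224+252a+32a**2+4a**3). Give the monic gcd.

Repeated division with remainder:
  -4a**4-80a**3-732a**2-7456a-41360 = (-a-12)(4a**3+32a**2+252a+4224) + (-96a**2-208a+9328)
  4a**3+32a**2+252a+4224 = (-(1/24)a-35/144)(-96a**2-208a+9328) + ((5311/9)a+58421/9)
  -96a**2-208a+9328 = (-(864/5311)a+7632/5311)((5311/9)a+58421/9) + (0)
Last nonzero remainder: (5311/9)a+58421/9. Dividing through by 5311/9 gives the monic gcd a+11.

11+a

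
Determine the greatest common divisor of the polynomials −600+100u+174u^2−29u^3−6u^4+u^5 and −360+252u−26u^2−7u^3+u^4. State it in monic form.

−60+52u−13u^2+u^3

Euclidean algorithm in ℚ[u]:
  u^5−6u^4−29u^3+174u^2+100u−600 = (u+1)(u^4−7u^3−26u^2+252u−360) + (4u^3−52u^2+208u−240)
  u^4−7u^3−26u^2+252u−360 = ((1/4)u+3/2)(4u^3−52u^2+208u−240) + (0)
Last nonzero remainder: 4u^3−52u^2+208u−240. Dividing through by 4 gives the monic gcd u^3−13u^2+52u−60.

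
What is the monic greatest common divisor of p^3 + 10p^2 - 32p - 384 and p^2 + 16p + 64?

Apply the Euclidean algorithm:
  p^3 + 10p^2 - 32p - 384 = (p - 6)(p^2 + 16p + 64) + (0)
The last nonzero remainder p^2 + 16p + 64 is already monic.

p^2 + 16p + 64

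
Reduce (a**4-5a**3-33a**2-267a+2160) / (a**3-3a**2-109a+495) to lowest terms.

Apply the Euclidean algorithm:
  a**4-5a**3-33a**2-267a+2160 = (a-2)(a**3-3a**2-109a+495) + (70a**2-980a+3150)
  a**3-3a**2-109a+495 = ((1/70)a+11/70)(70a**2-980a+3150) + (0)
Last nonzero remainder: 70a**2-980a+3150. Dividing through by 70 gives the monic gcd a**2-14a+45.
Cancel a**2-14a+45 from numerator and denominator to get the reduced form.

(a**2+9a+48)/(a+11)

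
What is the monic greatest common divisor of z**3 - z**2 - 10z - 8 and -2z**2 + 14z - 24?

z - 4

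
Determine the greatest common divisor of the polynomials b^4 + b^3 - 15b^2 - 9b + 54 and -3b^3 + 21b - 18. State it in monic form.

b^2 + b - 6

Apply the Euclidean algorithm:
  b^4 + b^3 - 15b^2 - 9b + 54 = (-(1/3)b - 1/3)(-3b^3 + 21b - 18) + (-8b^2 - 8b + 48)
  -3b^3 + 21b - 18 = ((3/8)b - 3/8)(-8b^2 - 8b + 48) + (0)
Last nonzero remainder: -8b^2 - 8b + 48. Dividing through by -8 gives the monic gcd b^2 + b - 6.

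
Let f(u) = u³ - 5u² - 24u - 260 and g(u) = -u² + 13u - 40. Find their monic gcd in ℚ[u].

Euclidean algorithm in ℚ[u]:
  u³ - 5u² - 24u - 260 = (-u - 8)(-u² + 13u - 40) + (40u - 580)
  -u² + 13u - 40 = (-(1/40)u - 3/80)(40u - 580) + (-247/4)
  40u - 580 = (-(160/247)u + 2320/247)(-247/4) + (0)
The last nonzero remainder is the constant -247/4, so the polynomials are coprime and gcd = 1.

1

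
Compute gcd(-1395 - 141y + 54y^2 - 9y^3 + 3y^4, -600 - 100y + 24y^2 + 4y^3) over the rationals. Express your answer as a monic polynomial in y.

-5 + y

By polynomial division,
  3y^4 - 9y^3 + 54y^2 - 141y - 1395 = ((3/4)y - 27/4)(4y^3 + 24y^2 - 100y - 600) + (291y^2 - 366y - 5445)
  4y^3 + 24y^2 - 100y - 600 = ((4/291)y + 2816/28227)(291y^2 - 366y - 5445) + ((106872/9409)y - 534360/9409)
  291y^2 - 366y - 5445 = ((912673/35624)y + 3415467/35624)((106872/9409)y - 534360/9409) + (0)
Last nonzero remainder: (106872/9409)y - 534360/9409. Dividing through by 106872/9409 gives the monic gcd y - 5.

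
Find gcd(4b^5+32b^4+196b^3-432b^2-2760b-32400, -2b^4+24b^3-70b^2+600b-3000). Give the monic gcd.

By polynomial division,
  4b^5+32b^4+196b^3-432b^2-2760b-32400 = (-2b-40)(-2b^4+24b^3-70b^2+600b-3000) + (1016b^3-2032b^2+15240b-152400)
  -2b^4+24b^3-70b^2+600b-3000 = (-(1/508)b+5/254)(1016b^3-2032b^2+15240b-152400) + (0)
Last nonzero remainder: 1016b^3-2032b^2+15240b-152400. Dividing through by 1016 gives the monic gcd b^3-2b^2+15b-150.

b^3-2b^2+15b-150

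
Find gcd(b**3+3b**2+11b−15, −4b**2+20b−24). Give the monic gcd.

1

Repeated division with remainder:
  b**3+3b**2+11b−15 = (−(1/4)b−2)(−4b**2+20b−24) + (45b−63)
  −4b**2+20b−24 = (−(4/45)b+8/25)(45b−63) + (−96/25)
  45b−63 = (−(375/32)b+525/32)(−96/25) + (0)
The last nonzero remainder is the constant −96/25, so the polynomials are coprime and gcd = 1.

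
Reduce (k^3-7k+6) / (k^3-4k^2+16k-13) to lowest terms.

(k^2+k-6)/(k^2-3k+13)

Euclidean algorithm in ℚ[k]:
  k^3-7k+6 = (k^3-4k^2+16k-13) + (4k^2-23k+19)
  k^3-4k^2+16k-13 = ((1/4)k+7/16)(4k^2-23k+19) + ((341/16)k-341/16)
  4k^2-23k+19 = ((64/341)k-304/341)((341/16)k-341/16) + (0)
Last nonzero remainder: (341/16)k-341/16. Dividing through by 341/16 gives the monic gcd k-1.
Cancel k-1 from numerator and denominator to get the reduced form.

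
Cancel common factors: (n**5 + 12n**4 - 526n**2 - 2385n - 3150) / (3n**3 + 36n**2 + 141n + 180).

(n**3 + 4n**2 - 47n - 210)/(3n + 12)

Euclidean algorithm in ℚ[n]:
  n**5 + 12n**4 - 526n**2 - 2385n - 3150 = ((1/3)n**2 - 47/3)(3n**3 + 36n**2 + 141n + 180) + (-22n**2 - 176n - 330)
  3n**3 + 36n**2 + 141n + 180 = (-(3/22)n - 6/11)(-22n**2 - 176n - 330) + (0)
Last nonzero remainder: -22n**2 - 176n - 330. Dividing through by -22 gives the monic gcd n**2 + 8n + 15.
Cancel n**2 + 8n + 15 from numerator and denominator to get the reduced form.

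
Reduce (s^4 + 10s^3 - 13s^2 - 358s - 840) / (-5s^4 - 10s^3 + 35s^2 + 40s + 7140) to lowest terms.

(-s^2 - 9s - 20)/(5s^2 + 5s + 170)

Apply the Euclidean algorithm:
  s^4 + 10s^3 - 13s^2 - 358s - 840 = (-1/5)(-5s^4 - 10s^3 + 35s^2 + 40s + 7140) + (8s^3 - 6s^2 - 350s + 588)
  -5s^4 - 10s^3 + 35s^2 + 40s + 7140 = (-(5/8)s - 55/32)(8s^3 - 6s^2 - 350s + 588) + (-(3105/16)s^2 - (3105/16)s + 65205/8)
  8s^3 - 6s^2 - 350s + 588 = (-(128/3105)s + 224/3105)(-(3105/16)s^2 - (3105/16)s + 65205/8) + (0)
Last nonzero remainder: -(3105/16)s^2 - (3105/16)s + 65205/8. Dividing through by -3105/16 gives the monic gcd s^2 + s - 42.
Cancel s^2 + s - 42 from numerator and denominator to get the reduced form.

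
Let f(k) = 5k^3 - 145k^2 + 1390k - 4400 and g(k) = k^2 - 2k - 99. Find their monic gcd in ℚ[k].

k - 11

Apply the Euclidean algorithm:
  5k^3 - 145k^2 + 1390k - 4400 = (5k - 135)(k^2 - 2k - 99) + (1615k - 17765)
  k^2 - 2k - 99 = ((1/1615)k + 9/1615)(1615k - 17765) + (0)
Last nonzero remainder: 1615k - 17765. Dividing through by 1615 gives the monic gcd k - 11.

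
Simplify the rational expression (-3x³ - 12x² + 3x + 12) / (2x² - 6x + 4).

(-3x² - 15x - 12)/(2x - 4)

By polynomial division,
  -3x³ - 12x² + 3x + 12 = (-(3/2)x - 21/2)(2x² - 6x + 4) + (-54x + 54)
  2x² - 6x + 4 = (-(1/27)x + 2/27)(-54x + 54) + (0)
Last nonzero remainder: -54x + 54. Dividing through by -54 gives the monic gcd x - 1.
Cancel x - 1 from numerator and denominator to get the reduced form.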